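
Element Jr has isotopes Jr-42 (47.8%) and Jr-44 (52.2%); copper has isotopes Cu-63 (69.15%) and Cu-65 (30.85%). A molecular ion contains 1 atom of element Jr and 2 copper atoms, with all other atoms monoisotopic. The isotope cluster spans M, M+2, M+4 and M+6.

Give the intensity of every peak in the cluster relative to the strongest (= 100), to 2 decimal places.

50.40 : 100.00 : 59.14 : 10.95

Element Jr pattern (n=1): 0.4780 : 0.5220
Copper pattern (n=2): 0.47817225 : 0.4266555 : 0.09517225
Convolve the two distributions (both contribute in 2-u steps):
  M: 0.4780×0.47817225 = 0.228566
  M+2: 0.4780×0.4266555 + 0.5220×0.47817225 = 0.453547
  M+4: 0.4780×0.09517225 + 0.5220×0.4266555 = 0.268207
  M+6: 0.5220×0.09517225 = 0.049680
Scale to base peak (0.453547) = 100: 50.40 : 100.00 : 59.14 : 10.95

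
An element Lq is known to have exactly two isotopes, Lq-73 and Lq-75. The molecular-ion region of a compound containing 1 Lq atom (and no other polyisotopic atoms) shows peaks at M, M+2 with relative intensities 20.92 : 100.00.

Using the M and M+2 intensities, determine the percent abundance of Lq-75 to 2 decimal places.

82.70%

Let p = fractional abundance of Lq-73. I(M+2)/I(M) = [C(1,1)·p^0·(1−p)] / p^1 = 1·(1−p)/p = 100.00/20.92 = 4.7801
(1−p)/p = 4.7801/1 = 4.7801  ⇒  p = 1/(1 + 4.7801) = 0.1730
Lq-73: 17.30%, Lq-75: 82.70%.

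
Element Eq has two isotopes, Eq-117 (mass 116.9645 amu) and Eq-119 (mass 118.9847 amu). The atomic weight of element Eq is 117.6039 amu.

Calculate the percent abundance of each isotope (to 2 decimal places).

Eq-117: 68.35%, Eq-119: 31.65%

With x = fraction of Eq-117 (so Eq-119 is 1 − x):
116.9645·x + 118.9847·(1 − x) = 117.6039
(116.9645 − 118.9847)·x = 117.6039 − 118.9847
x = -1.3808 / -2.0202 = 0.68350 → 68.35% Eq-117, 31.65% Eq-119.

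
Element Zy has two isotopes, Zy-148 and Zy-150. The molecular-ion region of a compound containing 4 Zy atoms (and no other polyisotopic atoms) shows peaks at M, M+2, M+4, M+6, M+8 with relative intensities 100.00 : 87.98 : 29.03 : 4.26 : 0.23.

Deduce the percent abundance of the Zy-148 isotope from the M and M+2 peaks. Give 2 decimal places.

Write p for the Zy-148 fraction. I(M+2)/I(M) = [C(4,1)·p^3·(1−p)] / p^4 = 4·(1−p)/p = 87.98/100.00 = 0.8798
(1−p)/p = 0.8798/4 = 0.2200  ⇒  p = 1/(1 + 0.2200) = 0.8197
Zy-148: 81.97%, Zy-150: 18.03%.

81.97%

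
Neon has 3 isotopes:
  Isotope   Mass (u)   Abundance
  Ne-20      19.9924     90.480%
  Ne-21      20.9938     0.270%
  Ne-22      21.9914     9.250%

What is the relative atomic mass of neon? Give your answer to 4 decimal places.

Weight each isotope mass by its fractional abundance: 0.90480 × 19.9924 + 0.00270 × 20.9938 + 0.09250 × 21.9914
= 18.08912 + 0.05668 + 2.03420 = 20.18000 u

20.1800 u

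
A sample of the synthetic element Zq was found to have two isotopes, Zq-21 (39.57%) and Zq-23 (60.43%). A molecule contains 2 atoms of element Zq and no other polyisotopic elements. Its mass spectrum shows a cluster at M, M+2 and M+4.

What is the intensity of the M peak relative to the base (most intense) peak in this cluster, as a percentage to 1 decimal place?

32.7%

Term probabilities: M 0.1566, M+2 0.4782, M+4 0.3652. Base peak = M+2.
P(M+2) = C(2,1) × 0.3957^1 × 0.6043^1 = 2 × 0.3957 × 0.6043 = 0.478243 (base)
P(M) = C(2,0) × 0.3957^2 × 0.6043^0 = 1 × 0.15657849 × 1.0000 = 0.156578
Relative intensity = 0.156578 / 0.478243 × 100 = 32.7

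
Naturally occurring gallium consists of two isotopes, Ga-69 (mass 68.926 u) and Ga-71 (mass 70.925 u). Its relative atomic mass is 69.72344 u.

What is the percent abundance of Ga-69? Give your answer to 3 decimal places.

60.108%

Writing the weighted mean with unknown fraction x of Ga-69:
68.926·x + 70.925·(1 − x) = 69.72344
(68.926 − 70.925)·x = 69.72344 − 70.925
x = -1.20156 / -1.999 = 0.60108 → 60.108% Ga-69, 39.892% Ga-71.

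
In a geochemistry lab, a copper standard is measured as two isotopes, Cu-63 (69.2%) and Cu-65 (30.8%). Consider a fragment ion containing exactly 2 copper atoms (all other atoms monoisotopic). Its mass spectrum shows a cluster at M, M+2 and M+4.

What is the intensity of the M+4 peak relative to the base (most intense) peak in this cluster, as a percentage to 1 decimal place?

Binomial terms of (0.692 + 0.308)^2: M 0.4789, M+2 0.4263, M+4 0.0949 → M is the base peak.
P(M) = C(2,0) × 0.692^2 × 0.308^0 = 1 × 0.478864 × 1.0000 = 0.478864 (base)
P(M+4) = C(2,2) × 0.692^0 × 0.308^2 = 1 × 1.0000 × 0.094864 = 0.094864
Relative intensity = 0.094864 / 0.478864 × 100 = 19.8

19.8%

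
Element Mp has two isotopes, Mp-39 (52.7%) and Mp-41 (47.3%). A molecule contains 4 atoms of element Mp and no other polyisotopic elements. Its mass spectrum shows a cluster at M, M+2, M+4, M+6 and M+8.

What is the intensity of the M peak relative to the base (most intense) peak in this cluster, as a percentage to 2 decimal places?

(0.527 + 0.473)^4 gives M 0.0771, M+2 0.2769, M+4 0.3728, M+6 0.2231, M+8 0.0501; the largest is M+4.
P(M+4) = C(4,2) × 0.527^2 × 0.473^2 = 6 × 0.277729 × 0.223729 = 0.372816 (base)
P(M) = C(4,0) × 0.527^4 × 0.473^0 = 1 × 0.0771334 × 1.0000 = 0.077133
Relative intensity = 0.077133 / 0.372816 × 100 = 20.69

20.69%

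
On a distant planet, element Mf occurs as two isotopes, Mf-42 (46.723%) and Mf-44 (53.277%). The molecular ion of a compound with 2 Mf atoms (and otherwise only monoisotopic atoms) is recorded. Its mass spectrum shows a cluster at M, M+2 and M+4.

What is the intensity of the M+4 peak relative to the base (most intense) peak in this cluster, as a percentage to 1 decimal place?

Term probabilities: M 0.2183, M+2 0.4979, M+4 0.2838. Base peak = M+2.
P(M+2) = C(2,1) × 0.46723^1 × 0.53277^1 = 2 × 0.46723 × 0.53277 = 0.497852 (base)
P(M+4) = C(2,2) × 0.46723^0 × 0.53277^2 = 1 × 1.0000 × 0.28384387 = 0.283844
Relative intensity = 0.283844 / 0.497852 × 100 = 57.0

57.0%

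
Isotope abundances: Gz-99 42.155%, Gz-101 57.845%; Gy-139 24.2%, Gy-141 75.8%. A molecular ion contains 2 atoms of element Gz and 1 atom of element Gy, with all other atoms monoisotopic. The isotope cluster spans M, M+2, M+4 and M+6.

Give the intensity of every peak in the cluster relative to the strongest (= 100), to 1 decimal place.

9.5 : 56.1 : 100.0 : 56.3

Element Gz pattern (n=2): 0.1777044 : 0.48769119 : 0.3346044
Element Gy pattern (n=1): 0.2420 : 0.7580
Convolve the two distributions (both contribute in 2-u steps):
  M: 0.1777044×0.2420 = 0.043004
  M+2: 0.1777044×0.7580 + 0.48769119×0.2420 = 0.252721
  M+4: 0.48769119×0.7580 + 0.3346044×0.2420 = 0.450644
  M+6: 0.3346044×0.7580 = 0.253630
Scale to base peak (0.450644) = 100: 9.5 : 56.1 : 100.0 : 56.3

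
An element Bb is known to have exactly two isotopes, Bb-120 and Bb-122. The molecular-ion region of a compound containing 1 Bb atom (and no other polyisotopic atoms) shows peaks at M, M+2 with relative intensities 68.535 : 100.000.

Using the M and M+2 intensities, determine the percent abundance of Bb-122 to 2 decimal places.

Let p = fractional abundance of Bb-120. I(M+2)/I(M) = [C(1,1)·p^0·(1−p)] / p^1 = 1·(1−p)/p = 100.000/68.535 = 1.4591
(1−p)/p = 1.4591/1 = 1.4591  ⇒  p = 1/(1 + 1.4591) = 0.4067
Bb-120: 40.67%, Bb-122: 59.33%.

59.33%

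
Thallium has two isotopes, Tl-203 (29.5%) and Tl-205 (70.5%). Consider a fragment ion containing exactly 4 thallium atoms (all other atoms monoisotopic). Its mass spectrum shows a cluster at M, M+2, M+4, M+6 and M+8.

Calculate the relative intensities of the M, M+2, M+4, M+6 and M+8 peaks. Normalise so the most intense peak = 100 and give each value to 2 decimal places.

1.83 : 17.51 : 62.77 : 100.00 : 59.75

Each Tl atom is independently Tl-203 (p = 0.295) or Tl-205 (q = 0.705); the cluster is the binomial expansion (p + q)^4.
P(M) = 0.295^4 = 0.007573
P(M+2) = 4 × 0.295^3 × 0.705^1 = 0.072396
P(M+4) = 6 × 0.295^2 × 0.705^2 = 0.259522
P(M+6) = 4 × 0.295^1 × 0.705^3 = 0.413475
P(M+8) = 0.705^4 = 0.247034
The M+6 peak is largest (0.413475); scaling to 100 gives 1.83 : 17.51 : 62.77 : 100.00 : 59.75.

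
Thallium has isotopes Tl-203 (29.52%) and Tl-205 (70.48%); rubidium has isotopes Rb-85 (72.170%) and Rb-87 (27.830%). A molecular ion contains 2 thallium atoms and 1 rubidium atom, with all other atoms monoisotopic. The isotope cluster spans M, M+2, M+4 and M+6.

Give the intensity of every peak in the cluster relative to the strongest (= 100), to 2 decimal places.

13.26 : 68.43 : 100.00 : 29.15

Thallium pattern (n=2): 0.08714304 : 0.41611392 : 0.49674304
Rubidium pattern (n=1): 0.7217 : 0.2783
Convolve the two distributions (both contribute in 2-u steps):
  M: 0.08714304×0.7217 = 0.062891
  M+2: 0.08714304×0.2783 + 0.41611392×0.7217 = 0.324561
  M+4: 0.41611392×0.2783 + 0.49674304×0.7217 = 0.474304
  M+6: 0.49674304×0.2783 = 0.138244
Scale to base peak (0.474304) = 100: 13.26 : 68.43 : 100.00 : 29.15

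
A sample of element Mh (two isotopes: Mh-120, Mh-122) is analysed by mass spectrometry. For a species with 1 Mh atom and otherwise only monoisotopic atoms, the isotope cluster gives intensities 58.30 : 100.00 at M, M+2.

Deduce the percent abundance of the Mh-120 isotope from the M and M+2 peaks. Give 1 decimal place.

36.8%

If p is the fraction of Mh that is Mh-120, then I(M+2)/I(M) = [C(1,1)·p^0·(1−p)] / p^1 = 1·(1−p)/p = 100.00/58.30 = 1.7153
(1−p)/p = 1.7153/1 = 1.7153  ⇒  p = 1/(1 + 1.7153) = 0.3683
Mh-120: 36.8%, Mh-122: 63.2%.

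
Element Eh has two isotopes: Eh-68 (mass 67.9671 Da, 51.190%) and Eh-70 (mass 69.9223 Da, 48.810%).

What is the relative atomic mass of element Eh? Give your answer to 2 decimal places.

68.92 Da

The abundance-weighted mean is 0.51190 × 67.9671 + 0.48810 × 69.9223
= 34.79236 + 34.12907 = 68.92143 Da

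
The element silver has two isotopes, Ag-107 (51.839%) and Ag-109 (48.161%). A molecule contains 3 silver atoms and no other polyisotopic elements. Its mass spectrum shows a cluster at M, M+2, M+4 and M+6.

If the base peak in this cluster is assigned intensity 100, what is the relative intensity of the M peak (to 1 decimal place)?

(0.51839 + 0.48161)^3 gives M 0.1393, M+2 0.3883, M+4 0.3607, M+6 0.1117; the largest is M+2.
P(M+2) = C(3,1) × 0.51839^2 × 0.48161^1 = 3 × 0.26872819 × 0.48161 = 0.388267 (base)
P(M) = C(3,0) × 0.51839^3 × 0.48161^0 = 1 × 0.13930601 × 1.0000 = 0.139306
Relative intensity = 0.139306 / 0.388267 × 100 = 35.9

35.9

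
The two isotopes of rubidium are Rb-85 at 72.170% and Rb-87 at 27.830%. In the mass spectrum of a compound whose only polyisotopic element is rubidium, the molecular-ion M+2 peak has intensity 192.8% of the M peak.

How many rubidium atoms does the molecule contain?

5

For n independent Rb atoms, I(M+2)/I(M) = n · (abundance Rb-87) / (abundance Rb-85) = n · 0.27830/0.72170.
n = 1.928 × 0.72170/0.27830 = 5.00 ≈ 5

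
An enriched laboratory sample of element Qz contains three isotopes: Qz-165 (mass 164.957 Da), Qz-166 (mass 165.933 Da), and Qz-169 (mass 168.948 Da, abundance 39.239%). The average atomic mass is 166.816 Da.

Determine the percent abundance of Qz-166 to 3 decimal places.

Let x and y be the fractions of Qz-165 and Qz-166. Then x + y = 1 − 0.39239 = 0.60761 and 164.957x + 165.933y = 166.816 − 0.39239×168.948 = 100.52249428.
Substituting: 164.957x + 165.933(0.60761 − x) = 100.52249428
(164.957 − 165.933)x = -0.30005585  ⇒  x = 0.30743, y = 0.30018
Qz-165: 30.743%, Qz-166: 30.018%.

30.018%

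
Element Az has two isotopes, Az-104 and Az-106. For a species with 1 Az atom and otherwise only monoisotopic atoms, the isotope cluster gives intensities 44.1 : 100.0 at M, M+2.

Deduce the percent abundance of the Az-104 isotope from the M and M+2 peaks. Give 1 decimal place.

30.6%

Write p for the Az-104 fraction. I(M+2)/I(M) = [C(1,1)·p^0·(1−p)] / p^1 = 1·(1−p)/p = 100.0/44.1 = 2.2676
(1−p)/p = 2.2676/1 = 2.2676  ⇒  p = 1/(1 + 2.2676) = 0.3060
Az-104: 30.6%, Az-106: 69.4%.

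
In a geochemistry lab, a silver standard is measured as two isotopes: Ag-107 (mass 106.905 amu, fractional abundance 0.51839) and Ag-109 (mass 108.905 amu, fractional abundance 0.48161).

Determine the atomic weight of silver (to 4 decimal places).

107.8682 amu

Weight each isotope mass by its fractional abundance: 0.51839 × 106.905 + 0.48161 × 108.905
= 55.41848 + 52.44974 = 107.86822 amu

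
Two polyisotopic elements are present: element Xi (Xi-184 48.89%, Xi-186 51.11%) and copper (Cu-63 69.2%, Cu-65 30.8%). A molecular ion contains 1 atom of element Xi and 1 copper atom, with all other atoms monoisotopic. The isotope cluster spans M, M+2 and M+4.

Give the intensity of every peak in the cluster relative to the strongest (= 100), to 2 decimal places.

Element Xi pattern (n=1): 0.4889 : 0.5111
Copper pattern (n=1): 0.6920 : 0.3080
Convolve the two distributions (both contribute in 2-u steps):
  M: 0.4889×0.6920 = 0.338319
  M+2: 0.4889×0.3080 + 0.5111×0.6920 = 0.504262
  M+4: 0.5111×0.3080 = 0.157419
Scale to base peak (0.504262) = 100: 67.09 : 100.00 : 31.22

67.09 : 100.00 : 31.22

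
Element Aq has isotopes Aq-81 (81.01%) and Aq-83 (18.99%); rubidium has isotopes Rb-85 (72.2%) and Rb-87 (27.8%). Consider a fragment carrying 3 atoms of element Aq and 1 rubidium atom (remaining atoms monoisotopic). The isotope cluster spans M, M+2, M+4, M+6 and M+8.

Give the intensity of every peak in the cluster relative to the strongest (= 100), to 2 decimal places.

91.89 : 100.00 : 40.03 : 7.02 : 0.46

Element Aq pattern (n=3): 0.53163785 : 0.37387247 : 0.0876415 : 0.00684818
Rubidium pattern (n=1): 0.7220 : 0.2780
Convolve the two distributions (both contribute in 2-u steps):
  M: 0.53163785×0.7220 = 0.383843
  M+2: 0.53163785×0.2780 + 0.37387247×0.7220 = 0.417731
  M+4: 0.37387247×0.2780 + 0.0876415×0.7220 = 0.167214
  M+6: 0.0876415×0.2780 + 0.00684818×0.7220 = 0.029309
  M+8: 0.00684818×0.2780 = 0.001904
Scale to base peak (0.417731) = 100: 91.89 : 100.00 : 40.03 : 7.02 : 0.46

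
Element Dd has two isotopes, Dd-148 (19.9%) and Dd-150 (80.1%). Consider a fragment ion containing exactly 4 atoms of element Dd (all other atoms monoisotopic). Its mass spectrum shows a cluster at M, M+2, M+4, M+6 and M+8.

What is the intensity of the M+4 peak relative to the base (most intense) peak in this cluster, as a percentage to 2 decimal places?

(0.199 + 0.801)^4 gives M 0.0016, M+2 0.0252, M+4 0.1524, M+6 0.4091, M+8 0.4117; the largest is M+8.
P(M+8) = C(4,4) × 0.199^0 × 0.801^4 = 1 × 1.0000 × 0.41165184 = 0.411652 (base)
P(M+4) = C(4,2) × 0.199^2 × 0.801^2 = 6 × 0.039601 × 0.641601 = 0.152448
Relative intensity = 0.152448 / 0.411652 × 100 = 37.03

37.03%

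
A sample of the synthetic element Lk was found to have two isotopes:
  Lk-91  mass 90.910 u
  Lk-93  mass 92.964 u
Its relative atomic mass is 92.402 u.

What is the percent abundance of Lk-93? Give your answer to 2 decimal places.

Writing the weighted mean with unknown fraction x of Lk-91:
90.910·x + 92.964·(1 − x) = 92.402
(90.910 − 92.964)·x = 92.402 − 92.964
x = -0.562 / -2.054 = 0.27361 → 27.36% Lk-91, 72.64% Lk-93.

72.64%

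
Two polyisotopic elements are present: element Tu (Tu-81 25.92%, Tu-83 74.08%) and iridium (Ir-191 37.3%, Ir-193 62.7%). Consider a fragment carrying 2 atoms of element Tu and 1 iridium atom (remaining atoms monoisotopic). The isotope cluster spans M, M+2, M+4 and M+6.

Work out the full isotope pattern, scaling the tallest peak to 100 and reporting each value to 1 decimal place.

Element Tu pattern (n=2): 0.06718464 : 0.38403072 : 0.54878464
Iridium pattern (n=1): 0.3730 : 0.6270
Convolve the two distributions (both contribute in 2-u steps):
  M: 0.06718464×0.3730 = 0.025060
  M+2: 0.06718464×0.6270 + 0.38403072×0.3730 = 0.185368
  M+4: 0.38403072×0.6270 + 0.54878464×0.3730 = 0.445484
  M+6: 0.54878464×0.6270 = 0.344088
Scale to base peak (0.445484) = 100: 5.6 : 41.6 : 100.0 : 77.2

5.6 : 41.6 : 100.0 : 77.2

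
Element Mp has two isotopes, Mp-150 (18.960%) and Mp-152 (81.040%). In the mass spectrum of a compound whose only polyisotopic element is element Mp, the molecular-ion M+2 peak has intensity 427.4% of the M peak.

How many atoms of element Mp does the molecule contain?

With n Mp atoms, P(M+2)/P(M) = C(n,1)·p^(n−1)q / p^n = n·q/p = n · 0.81040/0.18960.
n = 4.274 × 0.18960/0.81040 = 1.00 ≈ 1

1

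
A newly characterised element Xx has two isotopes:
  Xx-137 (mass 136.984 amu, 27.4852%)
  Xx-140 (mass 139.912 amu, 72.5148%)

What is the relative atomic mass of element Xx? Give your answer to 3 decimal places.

The abundance-weighted mean is 0.274852 × 136.984 + 0.725148 × 139.912
= 37.6503 + 101.4569 = 139.1072 amu

139.107 amu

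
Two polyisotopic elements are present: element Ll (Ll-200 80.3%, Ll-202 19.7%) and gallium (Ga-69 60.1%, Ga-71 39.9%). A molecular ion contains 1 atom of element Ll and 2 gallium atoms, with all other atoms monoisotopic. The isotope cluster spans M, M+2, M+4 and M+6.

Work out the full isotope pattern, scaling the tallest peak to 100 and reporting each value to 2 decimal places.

63.57 : 100.00 : 48.72 : 6.87

Element Ll pattern (n=1): 0.8030 : 0.1970
Gallium pattern (n=2): 0.361201 : 0.479598 : 0.159201
Convolve the two distributions (both contribute in 2-u steps):
  M: 0.8030×0.361201 = 0.290044
  M+2: 0.8030×0.479598 + 0.1970×0.361201 = 0.456274
  M+4: 0.8030×0.159201 + 0.1970×0.479598 = 0.222319
  M+6: 0.1970×0.159201 = 0.031363
Scale to base peak (0.456274) = 100: 63.57 : 100.00 : 48.72 : 6.87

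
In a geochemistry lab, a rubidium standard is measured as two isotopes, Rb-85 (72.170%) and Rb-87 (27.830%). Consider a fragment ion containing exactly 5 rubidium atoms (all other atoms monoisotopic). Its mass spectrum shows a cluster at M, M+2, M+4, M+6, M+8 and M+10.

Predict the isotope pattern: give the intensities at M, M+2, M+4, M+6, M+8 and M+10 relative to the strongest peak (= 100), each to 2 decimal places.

Each Rb atom is independently Rb-85 (p = 0.72170) or Rb-87 (q = 0.27830); the cluster is the binomial expansion (p + q)^5.
P(M) = 0.72170^5 = 0.195787
P(M+2) = 5 × 0.72170^4 × 0.27830^1 = 0.377494
P(M+4) = 10 × 0.72170^3 × 0.27830^2 = 0.291136
P(M+6) = 10 × 0.72170^2 × 0.27830^3 = 0.112267
P(M+8) = 5 × 0.72170^1 × 0.27830^4 = 0.021646
P(M+10) = 0.27830^5 = 0.001669
The M+2 peak is largest (0.377494); scaling to 100 gives 51.86 : 100.00 : 77.12 : 29.74 : 5.73 : 0.44.

51.86 : 100.00 : 77.12 : 29.74 : 5.73 : 0.44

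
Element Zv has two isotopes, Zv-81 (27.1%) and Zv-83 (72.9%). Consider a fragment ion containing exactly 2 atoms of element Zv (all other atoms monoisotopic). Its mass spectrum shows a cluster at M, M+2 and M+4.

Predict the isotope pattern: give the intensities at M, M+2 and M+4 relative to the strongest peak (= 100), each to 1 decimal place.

Expanding (0.271 + 0.729)^2:
P(M) = 0.271^2 = 0.073441
P(M+2) = 2 × 0.271^1 × 0.729^1 = 0.395118
P(M+4) = 0.729^2 = 0.531441
The M+4 peak is largest (0.531441); scaling to 100 gives 13.8 : 74.3 : 100.0.

13.8 : 74.3 : 100.0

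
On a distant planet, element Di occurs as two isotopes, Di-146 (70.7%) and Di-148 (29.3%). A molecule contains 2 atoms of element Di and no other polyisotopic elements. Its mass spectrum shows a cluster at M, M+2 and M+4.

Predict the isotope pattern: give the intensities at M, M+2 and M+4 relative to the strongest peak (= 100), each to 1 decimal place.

Each Di atom is independently Di-146 (p = 0.707) or Di-148 (q = 0.293); the cluster is the binomial expansion (p + q)^2.
P(M) = 0.707^2 = 0.499849
P(M+2) = 2 × 0.707^1 × 0.293^1 = 0.414302
P(M+4) = 0.293^2 = 0.085849
The M peak is largest (0.499849); scaling to 100 gives 100.0 : 82.9 : 17.2.

100.0 : 82.9 : 17.2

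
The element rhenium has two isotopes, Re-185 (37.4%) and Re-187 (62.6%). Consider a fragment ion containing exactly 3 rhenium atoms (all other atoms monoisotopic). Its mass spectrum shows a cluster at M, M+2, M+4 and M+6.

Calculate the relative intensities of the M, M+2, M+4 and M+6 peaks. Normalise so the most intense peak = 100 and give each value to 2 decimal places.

11.90 : 59.74 : 100.00 : 55.79

Expanding (0.374 + 0.626)^3:
P(M) = 0.374^3 = 0.052314
P(M+2) = 3 × 0.374^2 × 0.626^1 = 0.262687
P(M+4) = 3 × 0.374^1 × 0.626^2 = 0.439685
P(M+6) = 0.626^3 = 0.245314
The M+4 peak is largest (0.439685); scaling to 100 gives 11.90 : 59.74 : 100.00 : 55.79.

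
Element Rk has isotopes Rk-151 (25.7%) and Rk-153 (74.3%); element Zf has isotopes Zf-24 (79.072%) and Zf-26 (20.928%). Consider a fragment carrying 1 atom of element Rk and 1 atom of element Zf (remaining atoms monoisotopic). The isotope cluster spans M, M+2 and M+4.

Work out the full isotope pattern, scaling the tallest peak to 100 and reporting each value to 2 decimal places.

31.69 : 100.00 : 24.25

Element Rk pattern (n=1): 0.2570 : 0.7430
Element Zf pattern (n=1): 0.79072 : 0.20928
Convolve the two distributions (both contribute in 2-u steps):
  M: 0.2570×0.79072 = 0.203215
  M+2: 0.2570×0.20928 + 0.7430×0.79072 = 0.641290
  M+4: 0.7430×0.20928 = 0.155495
Scale to base peak (0.641290) = 100: 31.69 : 100.00 : 24.25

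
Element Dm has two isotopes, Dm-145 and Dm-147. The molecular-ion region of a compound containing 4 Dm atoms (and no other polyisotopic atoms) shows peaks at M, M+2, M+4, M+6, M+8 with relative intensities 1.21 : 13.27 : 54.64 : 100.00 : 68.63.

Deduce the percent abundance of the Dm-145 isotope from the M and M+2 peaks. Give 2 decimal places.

Let p = fractional abundance of Dm-145. I(M+2)/I(M) = [C(4,1)·p^3·(1−p)] / p^4 = 4·(1−p)/p = 13.27/1.21 = 10.9669
(1−p)/p = 10.9669/4 = 2.7417  ⇒  p = 1/(1 + 2.7417) = 0.2673
Dm-145: 26.73%, Dm-147: 73.27%.

26.73%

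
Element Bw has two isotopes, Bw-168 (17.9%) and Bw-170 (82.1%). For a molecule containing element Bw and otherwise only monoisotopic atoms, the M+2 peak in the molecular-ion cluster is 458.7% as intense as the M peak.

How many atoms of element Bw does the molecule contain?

1

For n independent Bw atoms, I(M+2)/I(M) = n · (abundance Bw-170) / (abundance Bw-168) = n · 0.821/0.179.
n = 4.587 × 0.179/0.821 = 1.00 ≈ 1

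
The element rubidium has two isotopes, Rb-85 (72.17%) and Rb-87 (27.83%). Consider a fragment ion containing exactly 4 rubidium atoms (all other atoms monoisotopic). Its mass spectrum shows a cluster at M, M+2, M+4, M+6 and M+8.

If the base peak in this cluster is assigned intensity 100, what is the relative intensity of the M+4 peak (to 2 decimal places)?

57.84

Binomial terms of (0.7217 + 0.2783)^4: M 0.2713, M+2 0.4184, M+4 0.2420, M+6 0.0622, M+8 0.0060 → M+2 is the base peak.
P(M+2) = C(4,1) × 0.7217^3 × 0.2783^1 = 4 × 0.37589809 × 0.2783 = 0.418450 (base)
P(M+4) = C(4,2) × 0.7217^2 × 0.2783^2 = 6 × 0.52085089 × 0.07745089 = 0.242042
Relative intensity = 0.242042 / 0.418450 × 100 = 57.84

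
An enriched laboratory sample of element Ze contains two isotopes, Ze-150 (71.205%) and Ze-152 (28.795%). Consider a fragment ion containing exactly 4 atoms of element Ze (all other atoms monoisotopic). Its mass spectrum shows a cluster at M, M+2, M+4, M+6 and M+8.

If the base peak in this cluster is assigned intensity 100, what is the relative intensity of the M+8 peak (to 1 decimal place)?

Binomial terms of (0.71205 + 0.28795)^4: M 0.2571, M+2 0.4158, M+4 0.2522, M+6 0.0680, M+8 0.0069 → M+2 is the base peak.
P(M+2) = C(4,1) × 0.71205^3 × 0.28795^1 = 4 × 0.36102017 × 0.28795 = 0.415823 (base)
P(M+8) = C(4,4) × 0.71205^0 × 0.28795^4 = 1 × 1.0000 × 0.00687493 = 0.006875
Relative intensity = 0.006875 / 0.415823 × 100 = 1.7

1.7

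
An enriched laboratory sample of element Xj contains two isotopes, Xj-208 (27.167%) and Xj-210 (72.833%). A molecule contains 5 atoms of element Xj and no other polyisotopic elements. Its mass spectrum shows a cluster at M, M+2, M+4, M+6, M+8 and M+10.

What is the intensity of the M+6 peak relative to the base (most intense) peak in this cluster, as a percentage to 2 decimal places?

74.60%

Term probabilities: M 0.0015, M+2 0.0198, M+4 0.1064, M+6 0.2851, M+8 0.3822, M+10 0.2049. Base peak = M+8.
P(M+8) = C(5,4) × 0.27167^1 × 0.72833^4 = 5 × 0.27167 × 0.28139268 = 0.382230 (base)
P(M+6) = C(5,3) × 0.27167^2 × 0.72833^3 = 10 × 0.07380459 × 0.38635327 = 0.285146
Relative intensity = 0.285146 / 0.382230 × 100 = 74.60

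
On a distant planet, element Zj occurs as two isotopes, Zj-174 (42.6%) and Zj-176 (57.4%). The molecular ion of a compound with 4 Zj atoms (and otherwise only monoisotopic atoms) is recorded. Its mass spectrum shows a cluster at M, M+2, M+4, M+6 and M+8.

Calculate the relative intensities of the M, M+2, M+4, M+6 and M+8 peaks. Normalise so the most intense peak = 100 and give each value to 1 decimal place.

The 4 Zj atoms are independent, so intensities follow the terms of (0.426 + 0.574)^4.
P(M) = 0.426^4 = 0.032934
P(M+2) = 4 × 0.426^3 × 0.574^1 = 0.177501
P(M+4) = 6 × 0.426^2 × 0.574^2 = 0.358752
P(M+6) = 4 × 0.426^1 × 0.574^3 = 0.322259
P(M+8) = 0.574^4 = 0.108554
The M+4 peak is largest (0.358752); scaling to 100 gives 9.2 : 49.5 : 100.0 : 89.8 : 30.3.

9.2 : 49.5 : 100.0 : 89.8 : 30.3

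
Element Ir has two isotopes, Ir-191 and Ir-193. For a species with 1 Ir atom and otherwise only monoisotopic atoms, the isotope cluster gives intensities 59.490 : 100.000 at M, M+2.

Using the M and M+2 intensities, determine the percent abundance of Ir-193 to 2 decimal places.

If p is the fraction of Ir that is Ir-191, then I(M+2)/I(M) = [C(1,1)·p^0·(1−p)] / p^1 = 1·(1−p)/p = 100.000/59.490 = 1.6810
(1−p)/p = 1.6810/1 = 1.6810  ⇒  p = 1/(1 + 1.6810) = 0.3730
Ir-191: 37.30%, Ir-193: 62.70%.

62.70%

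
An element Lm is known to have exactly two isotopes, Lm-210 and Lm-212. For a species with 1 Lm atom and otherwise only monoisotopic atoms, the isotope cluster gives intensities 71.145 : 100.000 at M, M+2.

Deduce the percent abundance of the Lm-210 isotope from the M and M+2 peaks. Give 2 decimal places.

41.57%

If p is the fraction of Lm that is Lm-210, then I(M+2)/I(M) = [C(1,1)·p^0·(1−p)] / p^1 = 1·(1−p)/p = 100.000/71.145 = 1.4056
(1−p)/p = 1.4056/1 = 1.4056  ⇒  p = 1/(1 + 1.4056) = 0.4157
Lm-210: 41.57%, Lm-212: 58.43%.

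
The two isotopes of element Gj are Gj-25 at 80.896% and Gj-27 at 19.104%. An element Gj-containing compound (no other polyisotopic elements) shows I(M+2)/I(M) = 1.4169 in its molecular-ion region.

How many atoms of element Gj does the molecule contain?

6

The M+2/M ratio from n Gj atoms is n · q/p = n · 0.19104/0.80896.
n = 1.4169 × 0.80896/0.19104 = 6.00 ≈ 6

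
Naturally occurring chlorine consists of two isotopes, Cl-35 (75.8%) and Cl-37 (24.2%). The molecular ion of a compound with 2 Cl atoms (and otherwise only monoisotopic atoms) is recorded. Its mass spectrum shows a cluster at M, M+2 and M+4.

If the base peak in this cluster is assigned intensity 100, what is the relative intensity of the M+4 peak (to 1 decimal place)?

Binomial terms of (0.758 + 0.242)^2: M 0.5746, M+2 0.3669, M+4 0.0586 → M is the base peak.
P(M) = C(2,0) × 0.758^2 × 0.242^0 = 1 × 0.574564 × 1.0000 = 0.574564 (base)
P(M+4) = C(2,2) × 0.758^0 × 0.242^2 = 1 × 1.0000 × 0.058564 = 0.058564
Relative intensity = 0.058564 / 0.574564 × 100 = 10.2

10.2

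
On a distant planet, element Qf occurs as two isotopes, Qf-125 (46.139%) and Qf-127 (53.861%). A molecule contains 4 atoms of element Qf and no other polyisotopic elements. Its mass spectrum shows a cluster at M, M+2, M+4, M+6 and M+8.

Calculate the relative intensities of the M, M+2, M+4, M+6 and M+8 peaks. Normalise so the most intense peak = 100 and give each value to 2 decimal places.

12.23 : 57.11 : 100.00 : 77.82 : 22.71

Expanding (0.46139 + 0.53861)^4:
P(M) = 0.46139^4 = 0.045318
P(M+2) = 4 × 0.46139^3 × 0.53861^1 = 0.211611
P(M+4) = 6 × 0.46139^2 × 0.53861^2 = 0.370541
P(M+6) = 4 × 0.46139^1 × 0.53861^3 = 0.288371
P(M+8) = 0.53861^4 = 0.084158
The M+4 peak is largest (0.370541); scaling to 100 gives 12.23 : 57.11 : 100.00 : 77.82 : 22.71.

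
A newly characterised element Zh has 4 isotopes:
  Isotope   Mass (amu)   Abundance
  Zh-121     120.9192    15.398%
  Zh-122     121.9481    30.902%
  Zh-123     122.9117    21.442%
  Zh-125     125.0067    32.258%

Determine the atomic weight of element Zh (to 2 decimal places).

Average mass = Σ (abundance × isotope mass) = 0.15398 × 120.9192 + 0.30902 × 121.9481 + 0.21442 × 122.9117 + 0.32258 × 125.0067
= 18.61914 + 37.68440 + 26.35473 + 40.32466 = 122.98293 amu

122.98 amu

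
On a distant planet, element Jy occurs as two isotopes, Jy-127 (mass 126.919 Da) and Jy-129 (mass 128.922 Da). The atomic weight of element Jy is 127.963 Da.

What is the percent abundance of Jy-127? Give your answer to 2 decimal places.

Writing the weighted mean with unknown fraction x of Jy-127:
126.919·x + 128.922·(1 − x) = 127.963
(126.919 − 128.922)·x = 127.963 − 128.922
x = -0.959 / -2.003 = 0.47878 → 47.88% Jy-127, 52.12% Jy-129.

47.88%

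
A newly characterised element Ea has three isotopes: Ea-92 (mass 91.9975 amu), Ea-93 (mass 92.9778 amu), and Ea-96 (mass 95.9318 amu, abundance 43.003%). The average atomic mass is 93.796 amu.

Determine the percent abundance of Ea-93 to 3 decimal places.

Let x and y be the fractions of Ea-92 and Ea-93. Then x + y = 1 − 0.43003 = 0.56997 and 91.9975x + 92.9778y = 93.796 − 0.43003×95.9318 = 52.542448046.
Substituting: 91.9975x + 92.9778(0.56997 − x) = 52.542448046
(91.9975 − 92.9778)x = -0.45210862  ⇒  x = 0.46119, y = 0.10878
Ea-92: 46.119%, Ea-93: 10.878%.

10.878%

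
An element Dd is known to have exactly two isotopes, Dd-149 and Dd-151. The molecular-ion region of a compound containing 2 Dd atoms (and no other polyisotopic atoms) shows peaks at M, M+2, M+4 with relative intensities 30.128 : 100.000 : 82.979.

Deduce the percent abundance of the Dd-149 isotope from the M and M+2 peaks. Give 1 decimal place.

If p is the fraction of Dd that is Dd-149, then I(M+2)/I(M) = [C(2,1)·p^1·(1−p)] / p^2 = 2·(1−p)/p = 100.000/30.128 = 3.3192
(1−p)/p = 3.3192/2 = 1.6596  ⇒  p = 1/(1 + 1.6596) = 0.3760
Dd-149: 37.6%, Dd-151: 62.4%.

37.6%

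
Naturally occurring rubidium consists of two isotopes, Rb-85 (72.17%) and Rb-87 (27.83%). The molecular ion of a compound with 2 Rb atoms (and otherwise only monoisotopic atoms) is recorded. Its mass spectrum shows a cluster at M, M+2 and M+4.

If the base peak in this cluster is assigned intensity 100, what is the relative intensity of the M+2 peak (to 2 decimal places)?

(0.7217 + 0.2783)^2 gives M 0.5209, M+2 0.4017, M+4 0.0775; the largest is M.
P(M) = C(2,0) × 0.7217^2 × 0.2783^0 = 1 × 0.52085089 × 1.0000 = 0.520851 (base)
P(M+2) = C(2,1) × 0.7217^1 × 0.2783^1 = 2 × 0.7217 × 0.2783 = 0.401698
Relative intensity = 0.401698 / 0.520851 × 100 = 77.12

77.12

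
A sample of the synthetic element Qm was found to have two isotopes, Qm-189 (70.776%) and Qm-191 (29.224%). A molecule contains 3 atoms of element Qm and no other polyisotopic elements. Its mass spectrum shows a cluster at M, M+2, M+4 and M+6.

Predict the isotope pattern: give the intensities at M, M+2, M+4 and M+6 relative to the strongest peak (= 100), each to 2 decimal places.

80.73 : 100.00 : 41.29 : 5.68

Each Qm atom is independently Qm-189 (p = 0.70776) or Qm-191 (q = 0.29224); the cluster is the binomial expansion (p + q)^3.
P(M) = 0.70776^3 = 0.354534
P(M+2) = 3 × 0.70776^2 × 0.29224^1 = 0.439170
P(M+4) = 3 × 0.70776^1 × 0.29224^2 = 0.181337
P(M+6) = 0.29224^3 = 0.024959
The M+2 peak is largest (0.439170); scaling to 100 gives 80.73 : 100.00 : 41.29 : 5.68.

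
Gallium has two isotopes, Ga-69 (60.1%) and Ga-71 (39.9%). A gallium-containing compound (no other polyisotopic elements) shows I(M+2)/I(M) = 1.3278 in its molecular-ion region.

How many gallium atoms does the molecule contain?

The M+2/M ratio from n Ga atoms is n · q/p = n · 0.399/0.601.
n = 1.3278 × 0.601/0.399 = 2.00 ≈ 2

2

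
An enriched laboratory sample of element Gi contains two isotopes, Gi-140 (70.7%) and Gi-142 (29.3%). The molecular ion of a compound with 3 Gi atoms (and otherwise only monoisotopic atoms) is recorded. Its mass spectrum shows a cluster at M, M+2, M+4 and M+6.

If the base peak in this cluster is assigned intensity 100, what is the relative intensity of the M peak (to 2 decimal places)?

80.43

Term probabilities: M 0.3534, M+2 0.4394, M+4 0.1821, M+6 0.0252. Base peak = M+2.
P(M+2) = C(3,1) × 0.707^2 × 0.293^1 = 3 × 0.499849 × 0.2930 = 0.439367 (base)
P(M) = C(3,0) × 0.707^3 × 0.293^0 = 1 × 0.35339324 × 1.0000 = 0.353393
Relative intensity = 0.353393 / 0.439367 × 100 = 80.43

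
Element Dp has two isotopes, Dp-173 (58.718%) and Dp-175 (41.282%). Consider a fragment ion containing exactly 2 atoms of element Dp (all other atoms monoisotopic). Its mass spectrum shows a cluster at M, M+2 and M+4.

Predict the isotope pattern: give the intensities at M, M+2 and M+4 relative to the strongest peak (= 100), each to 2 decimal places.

71.12 : 100.00 : 35.15

Each Dp atom is independently Dp-173 (p = 0.58718) or Dp-175 (q = 0.41282); the cluster is the binomial expansion (p + q)^2.
P(M) = 0.58718^2 = 0.344780
P(M+2) = 2 × 0.58718^1 × 0.41282^1 = 0.484799
P(M+4) = 0.41282^2 = 0.170420
The M+2 peak is largest (0.484799); scaling to 100 gives 71.12 : 100.00 : 35.15.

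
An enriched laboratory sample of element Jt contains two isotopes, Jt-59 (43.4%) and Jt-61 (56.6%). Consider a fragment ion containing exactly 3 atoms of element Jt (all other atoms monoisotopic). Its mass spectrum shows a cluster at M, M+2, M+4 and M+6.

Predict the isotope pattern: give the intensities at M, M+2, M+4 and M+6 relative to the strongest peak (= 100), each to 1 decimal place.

Expanding (0.434 + 0.566)^3:
P(M) = 0.434^3 = 0.081747
P(M+2) = 3 × 0.434^2 × 0.566^1 = 0.319828
P(M+4) = 3 × 0.434^1 × 0.566^2 = 0.417104
P(M+6) = 0.566^3 = 0.181321
The M+4 peak is largest (0.417104); scaling to 100 gives 19.6 : 76.7 : 100.0 : 43.5.

19.6 : 76.7 : 100.0 : 43.5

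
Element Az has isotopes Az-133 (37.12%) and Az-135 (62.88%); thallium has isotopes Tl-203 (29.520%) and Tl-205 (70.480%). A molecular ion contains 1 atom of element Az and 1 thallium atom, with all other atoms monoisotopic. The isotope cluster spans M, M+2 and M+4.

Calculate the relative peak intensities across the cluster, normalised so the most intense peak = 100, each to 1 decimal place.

24.5 : 100.0 : 99.1

Element Az pattern (n=1): 0.3712 : 0.6288
Thallium pattern (n=1): 0.2952 : 0.7048
Convolve the two distributions (both contribute in 2-u steps):
  M: 0.3712×0.2952 = 0.109578
  M+2: 0.3712×0.7048 + 0.6288×0.2952 = 0.447244
  M+4: 0.6288×0.7048 = 0.443178
Scale to base peak (0.447244) = 100: 24.5 : 100.0 : 99.1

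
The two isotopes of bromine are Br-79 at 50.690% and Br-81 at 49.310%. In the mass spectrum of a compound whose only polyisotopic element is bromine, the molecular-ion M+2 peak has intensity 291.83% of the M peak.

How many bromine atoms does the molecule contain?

3

The M+2/M ratio from n Br atoms is n · q/p = n · 0.49310/0.50690.
n = 2.9183 × 0.50690/0.49310 = 3.00 ≈ 3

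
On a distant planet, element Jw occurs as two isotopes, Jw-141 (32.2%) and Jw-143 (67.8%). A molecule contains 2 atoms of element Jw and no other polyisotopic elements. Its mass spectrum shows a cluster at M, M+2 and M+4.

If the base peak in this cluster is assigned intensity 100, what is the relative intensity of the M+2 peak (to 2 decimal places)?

Term probabilities: M 0.1037, M+2 0.4366, M+4 0.4597. Base peak = M+4.
P(M+4) = C(2,2) × 0.322^0 × 0.678^2 = 1 × 1.0000 × 0.459684 = 0.459684 (base)
P(M+2) = C(2,1) × 0.322^1 × 0.678^1 = 2 × 0.3220 × 0.6780 = 0.436632
Relative intensity = 0.436632 / 0.459684 × 100 = 94.99

94.99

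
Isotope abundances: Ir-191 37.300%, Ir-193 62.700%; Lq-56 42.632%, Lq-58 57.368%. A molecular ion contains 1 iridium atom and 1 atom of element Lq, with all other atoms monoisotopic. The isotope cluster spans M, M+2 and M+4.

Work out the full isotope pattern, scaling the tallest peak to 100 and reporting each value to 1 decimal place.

33.0 : 100.0 : 74.7

Iridium pattern (n=1): 0.3730 : 0.6270
Element Lq pattern (n=1): 0.42632 : 0.57368
Convolve the two distributions (both contribute in 2-u steps):
  M: 0.3730×0.42632 = 0.159017
  M+2: 0.3730×0.57368 + 0.6270×0.42632 = 0.481285
  M+4: 0.6270×0.57368 = 0.359697
Scale to base peak (0.481285) = 100: 33.0 : 100.0 : 74.7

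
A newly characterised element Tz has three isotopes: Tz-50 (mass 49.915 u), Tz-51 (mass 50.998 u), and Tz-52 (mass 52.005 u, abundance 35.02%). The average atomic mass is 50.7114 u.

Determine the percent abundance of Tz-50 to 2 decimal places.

59.03%

The remaining 64.98% is split between Tz-50 (fraction x) and Tz-51 (fraction 0.6498 − x).
Substituting: 49.915x + 50.998(0.6498 − x) = 32.499249
(49.915 − 50.998)x = -0.6392514  ⇒  x = 0.59026, y = 0.05954
Tz-50: 59.03%, Tz-51: 5.95%.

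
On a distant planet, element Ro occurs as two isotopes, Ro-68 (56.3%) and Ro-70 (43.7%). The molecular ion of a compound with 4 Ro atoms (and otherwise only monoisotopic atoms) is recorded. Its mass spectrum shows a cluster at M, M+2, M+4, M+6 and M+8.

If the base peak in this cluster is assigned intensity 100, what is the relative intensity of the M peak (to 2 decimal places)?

27.66

Term probabilities: M 0.1005, M+2 0.3119, M+4 0.3632, M+6 0.1879, M+8 0.0365. Base peak = M+4.
P(M+4) = C(4,2) × 0.563^2 × 0.437^2 = 6 × 0.316969 × 0.190969 = 0.363188 (base)
P(M) = C(4,0) × 0.563^4 × 0.437^0 = 1 × 0.10046935 × 1.0000 = 0.100469
Relative intensity = 0.100469 / 0.363188 × 100 = 27.66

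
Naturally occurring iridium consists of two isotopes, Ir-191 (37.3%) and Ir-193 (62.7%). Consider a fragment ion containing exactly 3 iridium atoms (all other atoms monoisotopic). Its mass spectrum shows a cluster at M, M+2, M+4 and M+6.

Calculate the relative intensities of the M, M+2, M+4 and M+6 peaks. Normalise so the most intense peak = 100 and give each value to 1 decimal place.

Expanding (0.373 + 0.627)^3:
P(M) = 0.373^3 = 0.051895
P(M+2) = 3 × 0.373^2 × 0.627^1 = 0.261702
P(M+4) = 3 × 0.373^1 × 0.627^2 = 0.439911
P(M+6) = 0.627^3 = 0.246492
The M+4 peak is largest (0.439911); scaling to 100 gives 11.8 : 59.5 : 100.0 : 56.0.

11.8 : 59.5 : 100.0 : 56.0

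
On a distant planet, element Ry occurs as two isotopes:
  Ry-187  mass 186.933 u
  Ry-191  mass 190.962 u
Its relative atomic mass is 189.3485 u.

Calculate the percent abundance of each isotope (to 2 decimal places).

With x = fraction of Ry-187 (so Ry-191 is 1 − x):
186.933·x + 190.962·(1 − x) = 189.3485
(186.933 − 190.962)·x = 189.3485 − 190.962
x = -1.6135 / -4.029 = 0.40047 → 40.05% Ry-187, 59.95% Ry-191.

Ry-187: 40.05%, Ry-191: 59.95%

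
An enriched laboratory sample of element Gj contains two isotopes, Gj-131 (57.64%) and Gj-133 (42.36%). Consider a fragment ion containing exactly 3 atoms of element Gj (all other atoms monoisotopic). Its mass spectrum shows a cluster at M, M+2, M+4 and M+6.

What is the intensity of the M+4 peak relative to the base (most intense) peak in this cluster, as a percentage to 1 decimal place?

73.5%

Binomial terms of (0.5764 + 0.4236)^3: M 0.1915, M+2 0.4222, M+4 0.3103, M+6 0.0760 → M+2 is the base peak.
P(M+2) = C(3,1) × 0.5764^2 × 0.4236^1 = 3 × 0.33223696 × 0.4236 = 0.422207 (base)
P(M+4) = C(3,2) × 0.5764^1 × 0.4236^2 = 3 × 0.5764 × 0.17943696 = 0.310282
Relative intensity = 0.310282 / 0.422207 × 100 = 73.5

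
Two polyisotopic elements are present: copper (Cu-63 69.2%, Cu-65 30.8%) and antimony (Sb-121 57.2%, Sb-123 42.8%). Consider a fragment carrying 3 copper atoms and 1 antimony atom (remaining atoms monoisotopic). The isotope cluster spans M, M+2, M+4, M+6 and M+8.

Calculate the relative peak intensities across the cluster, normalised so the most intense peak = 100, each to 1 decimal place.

48.0 : 100.0 : 76.5 : 25.6 : 3.2

Copper pattern (n=3): 0.33137389 : 0.44247034 : 0.19693766 : 0.02921811
Antimony pattern (n=1): 0.5720 : 0.4280
Convolve the two distributions (both contribute in 2-u steps):
  M: 0.33137389×0.5720 = 0.189546
  M+2: 0.33137389×0.4280 + 0.44247034×0.5720 = 0.394921
  M+4: 0.44247034×0.4280 + 0.19693766×0.5720 = 0.302026
  M+6: 0.19693766×0.4280 + 0.02921811×0.5720 = 0.101002
  M+8: 0.02921811×0.4280 = 0.012505
Scale to base peak (0.394921) = 100: 48.0 : 100.0 : 76.5 : 25.6 : 3.2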